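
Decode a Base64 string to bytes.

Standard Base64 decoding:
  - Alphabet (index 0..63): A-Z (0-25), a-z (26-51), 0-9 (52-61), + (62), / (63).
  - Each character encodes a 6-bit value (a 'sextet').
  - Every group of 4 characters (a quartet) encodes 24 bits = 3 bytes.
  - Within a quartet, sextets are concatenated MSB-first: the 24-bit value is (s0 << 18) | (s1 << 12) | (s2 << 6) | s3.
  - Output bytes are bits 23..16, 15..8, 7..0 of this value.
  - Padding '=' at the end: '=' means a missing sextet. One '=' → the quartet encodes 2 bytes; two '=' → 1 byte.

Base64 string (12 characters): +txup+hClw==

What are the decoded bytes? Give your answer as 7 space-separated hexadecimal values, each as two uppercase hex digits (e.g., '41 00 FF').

After char 0 ('+'=62): chars_in_quartet=1 acc=0x3E bytes_emitted=0
After char 1 ('t'=45): chars_in_quartet=2 acc=0xFAD bytes_emitted=0
After char 2 ('x'=49): chars_in_quartet=3 acc=0x3EB71 bytes_emitted=0
After char 3 ('u'=46): chars_in_quartet=4 acc=0xFADC6E -> emit FA DC 6E, reset; bytes_emitted=3
After char 4 ('p'=41): chars_in_quartet=1 acc=0x29 bytes_emitted=3
After char 5 ('+'=62): chars_in_quartet=2 acc=0xA7E bytes_emitted=3
After char 6 ('h'=33): chars_in_quartet=3 acc=0x29FA1 bytes_emitted=3
After char 7 ('C'=2): chars_in_quartet=4 acc=0xA7E842 -> emit A7 E8 42, reset; bytes_emitted=6
After char 8 ('l'=37): chars_in_quartet=1 acc=0x25 bytes_emitted=6
After char 9 ('w'=48): chars_in_quartet=2 acc=0x970 bytes_emitted=6
Padding '==': partial quartet acc=0x970 -> emit 97; bytes_emitted=7

Answer: FA DC 6E A7 E8 42 97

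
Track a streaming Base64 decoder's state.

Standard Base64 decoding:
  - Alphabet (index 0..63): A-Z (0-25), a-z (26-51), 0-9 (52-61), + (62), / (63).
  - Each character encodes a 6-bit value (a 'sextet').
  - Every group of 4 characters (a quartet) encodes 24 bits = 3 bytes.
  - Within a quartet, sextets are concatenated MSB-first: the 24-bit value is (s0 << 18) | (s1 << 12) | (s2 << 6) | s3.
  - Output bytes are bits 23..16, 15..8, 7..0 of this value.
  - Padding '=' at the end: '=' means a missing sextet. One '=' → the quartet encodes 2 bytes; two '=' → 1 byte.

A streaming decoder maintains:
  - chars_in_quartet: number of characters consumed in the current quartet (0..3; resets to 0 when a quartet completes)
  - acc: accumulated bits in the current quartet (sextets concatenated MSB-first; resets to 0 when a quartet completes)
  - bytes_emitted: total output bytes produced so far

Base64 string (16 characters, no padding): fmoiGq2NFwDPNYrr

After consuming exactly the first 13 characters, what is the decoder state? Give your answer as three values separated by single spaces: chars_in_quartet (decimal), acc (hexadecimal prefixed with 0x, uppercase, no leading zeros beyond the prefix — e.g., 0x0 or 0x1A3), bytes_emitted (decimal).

After char 0 ('f'=31): chars_in_quartet=1 acc=0x1F bytes_emitted=0
After char 1 ('m'=38): chars_in_quartet=2 acc=0x7E6 bytes_emitted=0
After char 2 ('o'=40): chars_in_quartet=3 acc=0x1F9A8 bytes_emitted=0
After char 3 ('i'=34): chars_in_quartet=4 acc=0x7E6A22 -> emit 7E 6A 22, reset; bytes_emitted=3
After char 4 ('G'=6): chars_in_quartet=1 acc=0x6 bytes_emitted=3
After char 5 ('q'=42): chars_in_quartet=2 acc=0x1AA bytes_emitted=3
After char 6 ('2'=54): chars_in_quartet=3 acc=0x6AB6 bytes_emitted=3
After char 7 ('N'=13): chars_in_quartet=4 acc=0x1AAD8D -> emit 1A AD 8D, reset; bytes_emitted=6
After char 8 ('F'=5): chars_in_quartet=1 acc=0x5 bytes_emitted=6
After char 9 ('w'=48): chars_in_quartet=2 acc=0x170 bytes_emitted=6
After char 10 ('D'=3): chars_in_quartet=3 acc=0x5C03 bytes_emitted=6
After char 11 ('P'=15): chars_in_quartet=4 acc=0x1700CF -> emit 17 00 CF, reset; bytes_emitted=9
After char 12 ('N'=13): chars_in_quartet=1 acc=0xD bytes_emitted=9

Answer: 1 0xD 9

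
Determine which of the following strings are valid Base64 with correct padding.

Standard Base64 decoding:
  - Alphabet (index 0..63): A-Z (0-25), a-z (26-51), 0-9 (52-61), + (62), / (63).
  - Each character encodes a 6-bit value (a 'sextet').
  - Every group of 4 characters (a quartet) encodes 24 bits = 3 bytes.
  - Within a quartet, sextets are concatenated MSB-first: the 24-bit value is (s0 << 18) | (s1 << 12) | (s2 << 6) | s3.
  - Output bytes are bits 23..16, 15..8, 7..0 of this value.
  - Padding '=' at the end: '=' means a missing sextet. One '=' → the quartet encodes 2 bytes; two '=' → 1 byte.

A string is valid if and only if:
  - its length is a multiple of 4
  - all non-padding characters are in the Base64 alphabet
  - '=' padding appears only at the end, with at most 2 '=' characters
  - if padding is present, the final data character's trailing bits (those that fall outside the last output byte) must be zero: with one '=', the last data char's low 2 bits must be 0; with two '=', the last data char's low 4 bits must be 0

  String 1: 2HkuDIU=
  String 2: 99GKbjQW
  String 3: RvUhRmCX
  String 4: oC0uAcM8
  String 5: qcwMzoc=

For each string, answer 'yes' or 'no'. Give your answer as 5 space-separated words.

String 1: '2HkuDIU=' → valid
String 2: '99GKbjQW' → valid
String 3: 'RvUhRmCX' → valid
String 4: 'oC0uAcM8' → valid
String 5: 'qcwMzoc=' → valid

Answer: yes yes yes yes yes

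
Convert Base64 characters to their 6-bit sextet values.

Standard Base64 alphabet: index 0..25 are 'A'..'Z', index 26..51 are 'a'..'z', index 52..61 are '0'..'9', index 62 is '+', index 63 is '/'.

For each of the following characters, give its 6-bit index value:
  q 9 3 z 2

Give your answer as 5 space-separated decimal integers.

Answer: 42 61 55 51 54

Derivation:
'q': a..z range, 26 + ord('q') − ord('a') = 42
'9': 0..9 range, 52 + ord('9') − ord('0') = 61
'3': 0..9 range, 52 + ord('3') − ord('0') = 55
'z': a..z range, 26 + ord('z') − ord('a') = 51
'2': 0..9 range, 52 + ord('2') − ord('0') = 54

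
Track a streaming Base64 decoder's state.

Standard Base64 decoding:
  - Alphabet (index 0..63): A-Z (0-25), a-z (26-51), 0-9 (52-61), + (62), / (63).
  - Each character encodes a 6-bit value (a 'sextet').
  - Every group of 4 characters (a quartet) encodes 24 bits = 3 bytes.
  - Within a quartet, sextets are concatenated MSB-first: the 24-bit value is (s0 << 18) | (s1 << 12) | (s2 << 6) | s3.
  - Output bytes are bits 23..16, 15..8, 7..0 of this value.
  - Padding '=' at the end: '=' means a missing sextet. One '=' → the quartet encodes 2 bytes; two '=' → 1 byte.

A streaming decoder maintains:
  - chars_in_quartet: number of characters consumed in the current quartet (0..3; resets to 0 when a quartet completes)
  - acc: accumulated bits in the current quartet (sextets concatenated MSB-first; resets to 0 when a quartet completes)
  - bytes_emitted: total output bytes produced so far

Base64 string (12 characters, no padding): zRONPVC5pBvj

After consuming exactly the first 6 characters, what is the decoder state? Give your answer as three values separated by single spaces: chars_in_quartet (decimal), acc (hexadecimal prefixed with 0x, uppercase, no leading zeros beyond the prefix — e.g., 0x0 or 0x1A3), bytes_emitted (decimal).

Answer: 2 0x3D5 3

Derivation:
After char 0 ('z'=51): chars_in_quartet=1 acc=0x33 bytes_emitted=0
After char 1 ('R'=17): chars_in_quartet=2 acc=0xCD1 bytes_emitted=0
After char 2 ('O'=14): chars_in_quartet=3 acc=0x3344E bytes_emitted=0
After char 3 ('N'=13): chars_in_quartet=4 acc=0xCD138D -> emit CD 13 8D, reset; bytes_emitted=3
After char 4 ('P'=15): chars_in_quartet=1 acc=0xF bytes_emitted=3
After char 5 ('V'=21): chars_in_quartet=2 acc=0x3D5 bytes_emitted=3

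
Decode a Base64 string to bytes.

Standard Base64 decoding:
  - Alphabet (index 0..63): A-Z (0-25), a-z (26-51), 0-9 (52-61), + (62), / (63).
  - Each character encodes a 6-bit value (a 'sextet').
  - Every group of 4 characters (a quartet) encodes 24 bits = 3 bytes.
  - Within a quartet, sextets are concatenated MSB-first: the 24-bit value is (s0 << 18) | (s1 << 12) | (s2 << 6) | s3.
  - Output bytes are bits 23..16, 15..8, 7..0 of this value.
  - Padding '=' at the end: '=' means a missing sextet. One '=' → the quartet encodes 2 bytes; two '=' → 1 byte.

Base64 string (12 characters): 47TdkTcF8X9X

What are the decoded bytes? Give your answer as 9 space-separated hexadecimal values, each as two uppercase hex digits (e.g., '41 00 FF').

After char 0 ('4'=56): chars_in_quartet=1 acc=0x38 bytes_emitted=0
After char 1 ('7'=59): chars_in_quartet=2 acc=0xE3B bytes_emitted=0
After char 2 ('T'=19): chars_in_quartet=3 acc=0x38ED3 bytes_emitted=0
After char 3 ('d'=29): chars_in_quartet=4 acc=0xE3B4DD -> emit E3 B4 DD, reset; bytes_emitted=3
After char 4 ('k'=36): chars_in_quartet=1 acc=0x24 bytes_emitted=3
After char 5 ('T'=19): chars_in_quartet=2 acc=0x913 bytes_emitted=3
After char 6 ('c'=28): chars_in_quartet=3 acc=0x244DC bytes_emitted=3
After char 7 ('F'=5): chars_in_quartet=4 acc=0x913705 -> emit 91 37 05, reset; bytes_emitted=6
After char 8 ('8'=60): chars_in_quartet=1 acc=0x3C bytes_emitted=6
After char 9 ('X'=23): chars_in_quartet=2 acc=0xF17 bytes_emitted=6
After char 10 ('9'=61): chars_in_quartet=3 acc=0x3C5FD bytes_emitted=6
After char 11 ('X'=23): chars_in_quartet=4 acc=0xF17F57 -> emit F1 7F 57, reset; bytes_emitted=9

Answer: E3 B4 DD 91 37 05 F1 7F 57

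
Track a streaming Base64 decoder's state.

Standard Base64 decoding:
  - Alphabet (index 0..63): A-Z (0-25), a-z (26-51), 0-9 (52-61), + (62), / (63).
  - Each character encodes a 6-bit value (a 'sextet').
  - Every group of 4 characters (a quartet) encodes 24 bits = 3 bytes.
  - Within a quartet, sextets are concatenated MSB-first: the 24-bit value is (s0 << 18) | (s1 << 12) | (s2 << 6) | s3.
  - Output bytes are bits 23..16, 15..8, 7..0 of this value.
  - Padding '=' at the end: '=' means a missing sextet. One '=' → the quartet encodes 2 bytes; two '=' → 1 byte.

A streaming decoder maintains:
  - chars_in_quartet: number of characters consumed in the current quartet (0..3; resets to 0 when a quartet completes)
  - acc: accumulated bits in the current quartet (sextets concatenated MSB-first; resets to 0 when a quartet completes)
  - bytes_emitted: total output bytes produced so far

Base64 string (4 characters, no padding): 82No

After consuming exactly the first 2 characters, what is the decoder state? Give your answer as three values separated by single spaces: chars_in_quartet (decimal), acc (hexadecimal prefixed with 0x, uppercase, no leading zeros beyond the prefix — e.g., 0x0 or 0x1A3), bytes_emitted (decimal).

Answer: 2 0xF36 0

Derivation:
After char 0 ('8'=60): chars_in_quartet=1 acc=0x3C bytes_emitted=0
After char 1 ('2'=54): chars_in_quartet=2 acc=0xF36 bytes_emitted=0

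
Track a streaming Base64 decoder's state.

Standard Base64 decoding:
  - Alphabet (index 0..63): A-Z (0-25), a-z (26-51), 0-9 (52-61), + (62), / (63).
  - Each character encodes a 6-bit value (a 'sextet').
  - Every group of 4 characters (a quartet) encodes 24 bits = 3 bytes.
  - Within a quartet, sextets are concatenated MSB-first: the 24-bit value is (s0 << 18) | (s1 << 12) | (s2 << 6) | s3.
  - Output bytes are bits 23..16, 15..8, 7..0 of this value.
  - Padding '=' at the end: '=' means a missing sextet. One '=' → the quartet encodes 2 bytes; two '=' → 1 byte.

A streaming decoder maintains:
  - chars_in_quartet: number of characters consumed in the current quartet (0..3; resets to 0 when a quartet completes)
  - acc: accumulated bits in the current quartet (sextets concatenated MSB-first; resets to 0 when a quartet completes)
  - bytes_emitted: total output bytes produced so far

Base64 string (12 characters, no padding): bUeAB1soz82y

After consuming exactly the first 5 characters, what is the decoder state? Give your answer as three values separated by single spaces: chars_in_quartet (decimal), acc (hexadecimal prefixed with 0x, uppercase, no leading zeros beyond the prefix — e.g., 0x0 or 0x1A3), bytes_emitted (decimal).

Answer: 1 0x1 3

Derivation:
After char 0 ('b'=27): chars_in_quartet=1 acc=0x1B bytes_emitted=0
After char 1 ('U'=20): chars_in_quartet=2 acc=0x6D4 bytes_emitted=0
After char 2 ('e'=30): chars_in_quartet=3 acc=0x1B51E bytes_emitted=0
After char 3 ('A'=0): chars_in_quartet=4 acc=0x6D4780 -> emit 6D 47 80, reset; bytes_emitted=3
After char 4 ('B'=1): chars_in_quartet=1 acc=0x1 bytes_emitted=3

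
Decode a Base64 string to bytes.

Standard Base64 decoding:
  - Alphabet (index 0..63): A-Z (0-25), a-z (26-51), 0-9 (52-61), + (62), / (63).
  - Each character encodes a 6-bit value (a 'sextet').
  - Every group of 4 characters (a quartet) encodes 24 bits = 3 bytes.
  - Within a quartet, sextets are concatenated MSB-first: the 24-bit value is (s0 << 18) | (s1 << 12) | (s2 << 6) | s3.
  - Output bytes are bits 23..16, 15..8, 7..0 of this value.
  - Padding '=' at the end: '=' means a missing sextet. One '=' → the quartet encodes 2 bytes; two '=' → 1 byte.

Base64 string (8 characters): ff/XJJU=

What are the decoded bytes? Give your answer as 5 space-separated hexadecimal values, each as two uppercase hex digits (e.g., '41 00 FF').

Answer: 7D FF D7 24 95

Derivation:
After char 0 ('f'=31): chars_in_quartet=1 acc=0x1F bytes_emitted=0
After char 1 ('f'=31): chars_in_quartet=2 acc=0x7DF bytes_emitted=0
After char 2 ('/'=63): chars_in_quartet=3 acc=0x1F7FF bytes_emitted=0
After char 3 ('X'=23): chars_in_quartet=4 acc=0x7DFFD7 -> emit 7D FF D7, reset; bytes_emitted=3
After char 4 ('J'=9): chars_in_quartet=1 acc=0x9 bytes_emitted=3
After char 5 ('J'=9): chars_in_quartet=2 acc=0x249 bytes_emitted=3
After char 6 ('U'=20): chars_in_quartet=3 acc=0x9254 bytes_emitted=3
Padding '=': partial quartet acc=0x9254 -> emit 24 95; bytes_emitted=5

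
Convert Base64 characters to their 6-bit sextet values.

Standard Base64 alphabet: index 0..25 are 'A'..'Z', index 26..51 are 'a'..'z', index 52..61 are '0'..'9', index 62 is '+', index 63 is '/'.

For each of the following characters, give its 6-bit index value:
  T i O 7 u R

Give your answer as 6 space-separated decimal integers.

'T': A..Z range, ord('T') − ord('A') = 19
'i': a..z range, 26 + ord('i') − ord('a') = 34
'O': A..Z range, ord('O') − ord('A') = 14
'7': 0..9 range, 52 + ord('7') − ord('0') = 59
'u': a..z range, 26 + ord('u') − ord('a') = 46
'R': A..Z range, ord('R') − ord('A') = 17

Answer: 19 34 14 59 46 17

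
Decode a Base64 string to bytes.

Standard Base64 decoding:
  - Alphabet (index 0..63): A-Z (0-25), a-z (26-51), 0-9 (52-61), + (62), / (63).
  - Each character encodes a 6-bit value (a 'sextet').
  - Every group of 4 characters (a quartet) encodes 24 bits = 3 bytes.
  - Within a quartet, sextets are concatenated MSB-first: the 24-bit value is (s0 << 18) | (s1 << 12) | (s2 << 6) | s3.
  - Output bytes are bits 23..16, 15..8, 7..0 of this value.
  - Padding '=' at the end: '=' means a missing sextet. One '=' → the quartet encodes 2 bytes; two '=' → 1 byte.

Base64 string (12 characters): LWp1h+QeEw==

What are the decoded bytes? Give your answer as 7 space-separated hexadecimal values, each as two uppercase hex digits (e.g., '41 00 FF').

Answer: 2D 6A 75 87 E4 1E 13

Derivation:
After char 0 ('L'=11): chars_in_quartet=1 acc=0xB bytes_emitted=0
After char 1 ('W'=22): chars_in_quartet=2 acc=0x2D6 bytes_emitted=0
After char 2 ('p'=41): chars_in_quartet=3 acc=0xB5A9 bytes_emitted=0
After char 3 ('1'=53): chars_in_quartet=4 acc=0x2D6A75 -> emit 2D 6A 75, reset; bytes_emitted=3
After char 4 ('h'=33): chars_in_quartet=1 acc=0x21 bytes_emitted=3
After char 5 ('+'=62): chars_in_quartet=2 acc=0x87E bytes_emitted=3
After char 6 ('Q'=16): chars_in_quartet=3 acc=0x21F90 bytes_emitted=3
After char 7 ('e'=30): chars_in_quartet=4 acc=0x87E41E -> emit 87 E4 1E, reset; bytes_emitted=6
After char 8 ('E'=4): chars_in_quartet=1 acc=0x4 bytes_emitted=6
After char 9 ('w'=48): chars_in_quartet=2 acc=0x130 bytes_emitted=6
Padding '==': partial quartet acc=0x130 -> emit 13; bytes_emitted=7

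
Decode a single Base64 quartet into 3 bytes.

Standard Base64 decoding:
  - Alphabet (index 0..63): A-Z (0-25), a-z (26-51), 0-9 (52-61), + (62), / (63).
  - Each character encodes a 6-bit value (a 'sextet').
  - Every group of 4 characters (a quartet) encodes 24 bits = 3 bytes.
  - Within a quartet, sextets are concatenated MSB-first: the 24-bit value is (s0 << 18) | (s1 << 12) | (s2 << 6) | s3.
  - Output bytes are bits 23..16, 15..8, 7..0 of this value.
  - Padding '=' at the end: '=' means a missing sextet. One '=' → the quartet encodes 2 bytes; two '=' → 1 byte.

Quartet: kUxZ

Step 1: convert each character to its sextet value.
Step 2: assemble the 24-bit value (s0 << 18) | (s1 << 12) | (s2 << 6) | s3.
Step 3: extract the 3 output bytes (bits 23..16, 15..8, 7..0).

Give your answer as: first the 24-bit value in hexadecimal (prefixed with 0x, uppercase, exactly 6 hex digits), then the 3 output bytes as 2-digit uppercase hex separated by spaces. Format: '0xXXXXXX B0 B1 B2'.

Sextets: k=36, U=20, x=49, Z=25
24-bit: (36<<18) | (20<<12) | (49<<6) | 25
      = 0x900000 | 0x014000 | 0x000C40 | 0x000019
      = 0x914C59
Bytes: (v>>16)&0xFF=91, (v>>8)&0xFF=4C, v&0xFF=59

Answer: 0x914C59 91 4C 59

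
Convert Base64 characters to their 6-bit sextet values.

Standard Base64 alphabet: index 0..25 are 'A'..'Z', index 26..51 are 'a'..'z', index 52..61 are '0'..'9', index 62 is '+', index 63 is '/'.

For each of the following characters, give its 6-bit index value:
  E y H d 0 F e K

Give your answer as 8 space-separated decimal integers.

Answer: 4 50 7 29 52 5 30 10

Derivation:
'E': A..Z range, ord('E') − ord('A') = 4
'y': a..z range, 26 + ord('y') − ord('a') = 50
'H': A..Z range, ord('H') − ord('A') = 7
'd': a..z range, 26 + ord('d') − ord('a') = 29
'0': 0..9 range, 52 + ord('0') − ord('0') = 52
'F': A..Z range, ord('F') − ord('A') = 5
'e': a..z range, 26 + ord('e') − ord('a') = 30
'K': A..Z range, ord('K') − ord('A') = 10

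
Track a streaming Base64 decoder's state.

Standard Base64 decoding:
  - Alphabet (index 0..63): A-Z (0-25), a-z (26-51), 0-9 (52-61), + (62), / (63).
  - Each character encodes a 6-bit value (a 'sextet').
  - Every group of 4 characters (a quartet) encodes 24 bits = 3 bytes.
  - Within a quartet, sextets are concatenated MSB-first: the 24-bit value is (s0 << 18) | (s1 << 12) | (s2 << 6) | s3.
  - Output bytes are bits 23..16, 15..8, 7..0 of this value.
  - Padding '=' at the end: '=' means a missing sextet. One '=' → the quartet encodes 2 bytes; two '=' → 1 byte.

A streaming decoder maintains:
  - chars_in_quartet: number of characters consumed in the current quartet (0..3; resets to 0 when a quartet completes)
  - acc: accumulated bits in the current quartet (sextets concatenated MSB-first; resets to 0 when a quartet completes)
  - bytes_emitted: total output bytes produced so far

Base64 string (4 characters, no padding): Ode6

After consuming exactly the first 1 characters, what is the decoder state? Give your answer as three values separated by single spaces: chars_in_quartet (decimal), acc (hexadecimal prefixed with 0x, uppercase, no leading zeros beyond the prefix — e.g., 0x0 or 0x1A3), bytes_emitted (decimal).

Answer: 1 0xE 0

Derivation:
After char 0 ('O'=14): chars_in_quartet=1 acc=0xE bytes_emitted=0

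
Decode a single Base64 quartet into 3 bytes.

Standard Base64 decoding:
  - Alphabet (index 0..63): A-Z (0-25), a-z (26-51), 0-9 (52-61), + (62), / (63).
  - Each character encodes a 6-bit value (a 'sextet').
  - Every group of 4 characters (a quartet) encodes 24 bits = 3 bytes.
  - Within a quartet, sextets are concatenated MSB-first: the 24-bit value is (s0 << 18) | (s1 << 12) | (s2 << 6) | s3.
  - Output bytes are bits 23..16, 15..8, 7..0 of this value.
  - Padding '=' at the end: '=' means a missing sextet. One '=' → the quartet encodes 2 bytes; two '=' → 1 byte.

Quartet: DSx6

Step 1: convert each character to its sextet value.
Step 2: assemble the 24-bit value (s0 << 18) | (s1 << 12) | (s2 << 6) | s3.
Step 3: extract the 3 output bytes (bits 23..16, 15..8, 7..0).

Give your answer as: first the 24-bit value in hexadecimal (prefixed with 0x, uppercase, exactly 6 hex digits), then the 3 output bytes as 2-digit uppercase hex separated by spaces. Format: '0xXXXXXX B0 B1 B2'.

Answer: 0x0D2C7A 0D 2C 7A

Derivation:
Sextets: D=3, S=18, x=49, 6=58
24-bit: (3<<18) | (18<<12) | (49<<6) | 58
      = 0x0C0000 | 0x012000 | 0x000C40 | 0x00003A
      = 0x0D2C7A
Bytes: (v>>16)&0xFF=0D, (v>>8)&0xFF=2C, v&0xFF=7A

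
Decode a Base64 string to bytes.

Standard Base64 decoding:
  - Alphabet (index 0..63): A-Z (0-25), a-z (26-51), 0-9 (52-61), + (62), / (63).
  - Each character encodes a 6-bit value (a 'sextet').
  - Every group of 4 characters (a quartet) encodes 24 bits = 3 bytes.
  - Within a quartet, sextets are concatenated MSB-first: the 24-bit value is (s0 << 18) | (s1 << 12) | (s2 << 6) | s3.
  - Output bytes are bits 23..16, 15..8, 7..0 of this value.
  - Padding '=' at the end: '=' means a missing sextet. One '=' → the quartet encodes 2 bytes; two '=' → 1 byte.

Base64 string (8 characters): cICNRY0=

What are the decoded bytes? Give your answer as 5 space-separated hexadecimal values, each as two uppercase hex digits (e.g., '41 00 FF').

After char 0 ('c'=28): chars_in_quartet=1 acc=0x1C bytes_emitted=0
After char 1 ('I'=8): chars_in_quartet=2 acc=0x708 bytes_emitted=0
After char 2 ('C'=2): chars_in_quartet=3 acc=0x1C202 bytes_emitted=0
After char 3 ('N'=13): chars_in_quartet=4 acc=0x70808D -> emit 70 80 8D, reset; bytes_emitted=3
After char 4 ('R'=17): chars_in_quartet=1 acc=0x11 bytes_emitted=3
After char 5 ('Y'=24): chars_in_quartet=2 acc=0x458 bytes_emitted=3
After char 6 ('0'=52): chars_in_quartet=3 acc=0x11634 bytes_emitted=3
Padding '=': partial quartet acc=0x11634 -> emit 45 8D; bytes_emitted=5

Answer: 70 80 8D 45 8D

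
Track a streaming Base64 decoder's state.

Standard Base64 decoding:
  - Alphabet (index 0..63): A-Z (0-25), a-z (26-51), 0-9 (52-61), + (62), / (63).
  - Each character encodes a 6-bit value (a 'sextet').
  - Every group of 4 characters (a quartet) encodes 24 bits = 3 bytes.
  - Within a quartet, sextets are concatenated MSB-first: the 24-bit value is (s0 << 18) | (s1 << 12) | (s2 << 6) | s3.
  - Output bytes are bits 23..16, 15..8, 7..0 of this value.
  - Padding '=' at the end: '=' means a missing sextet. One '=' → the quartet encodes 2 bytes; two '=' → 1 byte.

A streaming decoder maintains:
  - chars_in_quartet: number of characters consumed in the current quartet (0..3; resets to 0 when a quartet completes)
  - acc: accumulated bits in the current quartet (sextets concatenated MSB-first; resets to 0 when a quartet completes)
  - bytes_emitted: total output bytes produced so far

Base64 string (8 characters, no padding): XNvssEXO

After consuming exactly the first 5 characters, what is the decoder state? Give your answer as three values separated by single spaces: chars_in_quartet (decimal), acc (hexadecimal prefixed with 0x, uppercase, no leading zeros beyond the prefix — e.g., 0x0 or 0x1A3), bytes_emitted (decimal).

Answer: 1 0x2C 3

Derivation:
After char 0 ('X'=23): chars_in_quartet=1 acc=0x17 bytes_emitted=0
After char 1 ('N'=13): chars_in_quartet=2 acc=0x5CD bytes_emitted=0
After char 2 ('v'=47): chars_in_quartet=3 acc=0x1736F bytes_emitted=0
After char 3 ('s'=44): chars_in_quartet=4 acc=0x5CDBEC -> emit 5C DB EC, reset; bytes_emitted=3
After char 4 ('s'=44): chars_in_quartet=1 acc=0x2C bytes_emitted=3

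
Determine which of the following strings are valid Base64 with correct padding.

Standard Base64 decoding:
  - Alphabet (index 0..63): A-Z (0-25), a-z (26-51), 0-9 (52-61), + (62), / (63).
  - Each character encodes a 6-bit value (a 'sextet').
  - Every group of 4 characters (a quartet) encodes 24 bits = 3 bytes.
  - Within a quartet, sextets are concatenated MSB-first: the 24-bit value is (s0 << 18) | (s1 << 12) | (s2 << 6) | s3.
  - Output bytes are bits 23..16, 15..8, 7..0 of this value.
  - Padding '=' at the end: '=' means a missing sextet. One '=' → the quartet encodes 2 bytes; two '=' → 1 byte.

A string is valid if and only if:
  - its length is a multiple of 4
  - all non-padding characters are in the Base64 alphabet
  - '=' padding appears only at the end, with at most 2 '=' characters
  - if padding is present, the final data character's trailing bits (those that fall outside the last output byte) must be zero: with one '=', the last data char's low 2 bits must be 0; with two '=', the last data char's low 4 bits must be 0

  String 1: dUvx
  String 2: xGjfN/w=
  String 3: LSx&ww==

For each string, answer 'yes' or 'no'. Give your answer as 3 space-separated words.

String 1: 'dUvx' → valid
String 2: 'xGjfN/w=' → valid
String 3: 'LSx&ww==' → invalid (bad char(s): ['&'])

Answer: yes yes no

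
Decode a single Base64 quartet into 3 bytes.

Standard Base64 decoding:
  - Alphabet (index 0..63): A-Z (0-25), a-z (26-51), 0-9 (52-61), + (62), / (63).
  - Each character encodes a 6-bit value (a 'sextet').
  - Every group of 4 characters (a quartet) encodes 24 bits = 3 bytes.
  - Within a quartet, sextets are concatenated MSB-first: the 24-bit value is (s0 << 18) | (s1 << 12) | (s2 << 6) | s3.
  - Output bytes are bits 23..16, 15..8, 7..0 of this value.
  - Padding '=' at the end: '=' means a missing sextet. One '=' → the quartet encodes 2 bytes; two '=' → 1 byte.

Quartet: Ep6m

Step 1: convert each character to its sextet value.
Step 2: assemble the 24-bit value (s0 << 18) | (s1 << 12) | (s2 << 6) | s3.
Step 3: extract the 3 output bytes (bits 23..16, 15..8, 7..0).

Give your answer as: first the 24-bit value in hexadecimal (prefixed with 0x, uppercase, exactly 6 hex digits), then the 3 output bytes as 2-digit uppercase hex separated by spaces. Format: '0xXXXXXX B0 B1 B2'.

Answer: 0x129EA6 12 9E A6

Derivation:
Sextets: E=4, p=41, 6=58, m=38
24-bit: (4<<18) | (41<<12) | (58<<6) | 38
      = 0x100000 | 0x029000 | 0x000E80 | 0x000026
      = 0x129EA6
Bytes: (v>>16)&0xFF=12, (v>>8)&0xFF=9E, v&0xFF=A6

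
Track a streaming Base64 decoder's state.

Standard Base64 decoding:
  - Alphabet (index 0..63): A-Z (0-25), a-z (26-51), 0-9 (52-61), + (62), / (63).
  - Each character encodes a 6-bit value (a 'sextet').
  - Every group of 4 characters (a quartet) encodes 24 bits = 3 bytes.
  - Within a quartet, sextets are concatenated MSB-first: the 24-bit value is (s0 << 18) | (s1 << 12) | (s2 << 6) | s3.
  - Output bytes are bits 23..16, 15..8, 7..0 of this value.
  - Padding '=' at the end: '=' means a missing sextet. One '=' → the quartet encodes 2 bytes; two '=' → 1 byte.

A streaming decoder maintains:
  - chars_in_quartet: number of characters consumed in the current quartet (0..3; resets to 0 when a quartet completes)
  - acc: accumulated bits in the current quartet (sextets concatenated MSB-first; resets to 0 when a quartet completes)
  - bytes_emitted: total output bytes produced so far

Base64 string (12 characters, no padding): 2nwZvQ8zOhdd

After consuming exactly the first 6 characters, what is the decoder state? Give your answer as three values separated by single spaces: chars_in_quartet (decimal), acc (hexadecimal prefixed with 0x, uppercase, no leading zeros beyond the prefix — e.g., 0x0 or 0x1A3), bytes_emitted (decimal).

After char 0 ('2'=54): chars_in_quartet=1 acc=0x36 bytes_emitted=0
After char 1 ('n'=39): chars_in_quartet=2 acc=0xDA7 bytes_emitted=0
After char 2 ('w'=48): chars_in_quartet=3 acc=0x369F0 bytes_emitted=0
After char 3 ('Z'=25): chars_in_quartet=4 acc=0xDA7C19 -> emit DA 7C 19, reset; bytes_emitted=3
After char 4 ('v'=47): chars_in_quartet=1 acc=0x2F bytes_emitted=3
After char 5 ('Q'=16): chars_in_quartet=2 acc=0xBD0 bytes_emitted=3

Answer: 2 0xBD0 3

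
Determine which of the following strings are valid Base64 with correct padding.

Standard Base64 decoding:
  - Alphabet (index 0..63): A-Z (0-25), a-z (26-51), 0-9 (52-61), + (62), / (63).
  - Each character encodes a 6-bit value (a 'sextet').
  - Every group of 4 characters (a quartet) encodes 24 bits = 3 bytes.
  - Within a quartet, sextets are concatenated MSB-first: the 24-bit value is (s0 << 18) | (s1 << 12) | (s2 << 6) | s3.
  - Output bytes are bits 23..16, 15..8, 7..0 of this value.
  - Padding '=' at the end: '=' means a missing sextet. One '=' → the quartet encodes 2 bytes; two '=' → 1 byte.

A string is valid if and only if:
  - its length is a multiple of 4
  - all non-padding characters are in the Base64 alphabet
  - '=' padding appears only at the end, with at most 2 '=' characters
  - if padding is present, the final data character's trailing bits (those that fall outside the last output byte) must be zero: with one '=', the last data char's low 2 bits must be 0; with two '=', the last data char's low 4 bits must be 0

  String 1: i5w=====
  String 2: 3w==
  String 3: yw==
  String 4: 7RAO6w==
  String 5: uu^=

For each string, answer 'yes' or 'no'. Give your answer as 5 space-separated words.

String 1: 'i5w=====' → invalid (5 pad chars (max 2))
String 2: '3w==' → valid
String 3: 'yw==' → valid
String 4: '7RAO6w==' → valid
String 5: 'uu^=' → invalid (bad char(s): ['^'])

Answer: no yes yes yes no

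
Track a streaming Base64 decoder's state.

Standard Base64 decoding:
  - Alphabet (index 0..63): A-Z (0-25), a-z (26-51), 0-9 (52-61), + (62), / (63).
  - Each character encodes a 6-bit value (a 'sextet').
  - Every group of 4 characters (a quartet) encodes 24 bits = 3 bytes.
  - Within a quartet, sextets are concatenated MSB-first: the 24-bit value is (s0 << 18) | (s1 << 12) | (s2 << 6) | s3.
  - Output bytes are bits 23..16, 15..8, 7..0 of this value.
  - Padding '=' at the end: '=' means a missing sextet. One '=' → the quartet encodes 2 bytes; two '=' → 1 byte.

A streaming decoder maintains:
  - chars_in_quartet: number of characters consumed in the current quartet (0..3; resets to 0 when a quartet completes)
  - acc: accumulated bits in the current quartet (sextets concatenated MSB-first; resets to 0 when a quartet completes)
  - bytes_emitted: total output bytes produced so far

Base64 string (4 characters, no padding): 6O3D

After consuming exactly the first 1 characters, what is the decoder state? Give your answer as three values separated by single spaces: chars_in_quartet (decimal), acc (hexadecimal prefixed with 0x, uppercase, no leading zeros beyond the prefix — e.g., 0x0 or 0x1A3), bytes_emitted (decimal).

Answer: 1 0x3A 0

Derivation:
After char 0 ('6'=58): chars_in_quartet=1 acc=0x3A bytes_emitted=0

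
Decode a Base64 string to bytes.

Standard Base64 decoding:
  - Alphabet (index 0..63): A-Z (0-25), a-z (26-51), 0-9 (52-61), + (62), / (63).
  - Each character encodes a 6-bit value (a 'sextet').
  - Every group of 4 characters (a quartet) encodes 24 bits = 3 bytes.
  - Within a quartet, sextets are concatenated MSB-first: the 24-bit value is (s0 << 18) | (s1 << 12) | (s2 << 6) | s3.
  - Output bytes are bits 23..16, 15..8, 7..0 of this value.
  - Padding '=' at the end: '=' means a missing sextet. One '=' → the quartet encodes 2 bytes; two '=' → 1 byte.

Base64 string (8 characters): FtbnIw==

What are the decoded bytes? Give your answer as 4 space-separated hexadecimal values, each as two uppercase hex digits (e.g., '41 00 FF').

Answer: 16 D6 E7 23

Derivation:
After char 0 ('F'=5): chars_in_quartet=1 acc=0x5 bytes_emitted=0
After char 1 ('t'=45): chars_in_quartet=2 acc=0x16D bytes_emitted=0
After char 2 ('b'=27): chars_in_quartet=3 acc=0x5B5B bytes_emitted=0
After char 3 ('n'=39): chars_in_quartet=4 acc=0x16D6E7 -> emit 16 D6 E7, reset; bytes_emitted=3
After char 4 ('I'=8): chars_in_quartet=1 acc=0x8 bytes_emitted=3
After char 5 ('w'=48): chars_in_quartet=2 acc=0x230 bytes_emitted=3
Padding '==': partial quartet acc=0x230 -> emit 23; bytes_emitted=4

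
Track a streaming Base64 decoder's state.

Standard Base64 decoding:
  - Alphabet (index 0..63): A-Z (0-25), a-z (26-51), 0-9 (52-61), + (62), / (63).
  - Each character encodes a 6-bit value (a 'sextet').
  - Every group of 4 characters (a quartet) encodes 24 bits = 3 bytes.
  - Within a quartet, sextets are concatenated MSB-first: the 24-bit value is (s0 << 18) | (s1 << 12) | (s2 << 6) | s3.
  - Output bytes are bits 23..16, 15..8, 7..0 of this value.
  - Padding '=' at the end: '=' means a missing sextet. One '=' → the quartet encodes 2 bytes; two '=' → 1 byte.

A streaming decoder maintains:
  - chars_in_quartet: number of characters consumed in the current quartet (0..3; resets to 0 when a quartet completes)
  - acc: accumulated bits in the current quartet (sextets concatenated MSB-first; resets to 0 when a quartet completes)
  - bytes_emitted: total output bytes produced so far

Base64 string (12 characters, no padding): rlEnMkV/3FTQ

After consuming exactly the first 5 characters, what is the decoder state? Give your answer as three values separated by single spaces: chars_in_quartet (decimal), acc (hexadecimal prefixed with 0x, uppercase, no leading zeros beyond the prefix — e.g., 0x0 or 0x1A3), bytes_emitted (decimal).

Answer: 1 0xC 3

Derivation:
After char 0 ('r'=43): chars_in_quartet=1 acc=0x2B bytes_emitted=0
After char 1 ('l'=37): chars_in_quartet=2 acc=0xAE5 bytes_emitted=0
After char 2 ('E'=4): chars_in_quartet=3 acc=0x2B944 bytes_emitted=0
After char 3 ('n'=39): chars_in_quartet=4 acc=0xAE5127 -> emit AE 51 27, reset; bytes_emitted=3
After char 4 ('M'=12): chars_in_quartet=1 acc=0xC bytes_emitted=3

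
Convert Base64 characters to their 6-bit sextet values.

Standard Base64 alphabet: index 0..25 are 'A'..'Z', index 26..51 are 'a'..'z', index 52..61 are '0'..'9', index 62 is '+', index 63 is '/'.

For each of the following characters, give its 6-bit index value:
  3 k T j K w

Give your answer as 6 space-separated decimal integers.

'3': 0..9 range, 52 + ord('3') − ord('0') = 55
'k': a..z range, 26 + ord('k') − ord('a') = 36
'T': A..Z range, ord('T') − ord('A') = 19
'j': a..z range, 26 + ord('j') − ord('a') = 35
'K': A..Z range, ord('K') − ord('A') = 10
'w': a..z range, 26 + ord('w') − ord('a') = 48

Answer: 55 36 19 35 10 48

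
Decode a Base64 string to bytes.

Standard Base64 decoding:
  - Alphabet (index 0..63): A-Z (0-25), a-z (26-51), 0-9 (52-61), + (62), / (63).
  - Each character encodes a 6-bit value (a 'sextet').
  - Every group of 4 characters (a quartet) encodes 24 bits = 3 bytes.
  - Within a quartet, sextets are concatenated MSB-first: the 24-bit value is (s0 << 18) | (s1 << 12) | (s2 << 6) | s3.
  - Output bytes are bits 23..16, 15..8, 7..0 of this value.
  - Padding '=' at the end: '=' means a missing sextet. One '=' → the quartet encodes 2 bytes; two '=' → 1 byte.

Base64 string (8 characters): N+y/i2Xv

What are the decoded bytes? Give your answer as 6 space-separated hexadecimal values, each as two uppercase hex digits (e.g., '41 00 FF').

After char 0 ('N'=13): chars_in_quartet=1 acc=0xD bytes_emitted=0
After char 1 ('+'=62): chars_in_quartet=2 acc=0x37E bytes_emitted=0
After char 2 ('y'=50): chars_in_quartet=3 acc=0xDFB2 bytes_emitted=0
After char 3 ('/'=63): chars_in_quartet=4 acc=0x37ECBF -> emit 37 EC BF, reset; bytes_emitted=3
After char 4 ('i'=34): chars_in_quartet=1 acc=0x22 bytes_emitted=3
After char 5 ('2'=54): chars_in_quartet=2 acc=0x8B6 bytes_emitted=3
After char 6 ('X'=23): chars_in_quartet=3 acc=0x22D97 bytes_emitted=3
After char 7 ('v'=47): chars_in_quartet=4 acc=0x8B65EF -> emit 8B 65 EF, reset; bytes_emitted=6

Answer: 37 EC BF 8B 65 EF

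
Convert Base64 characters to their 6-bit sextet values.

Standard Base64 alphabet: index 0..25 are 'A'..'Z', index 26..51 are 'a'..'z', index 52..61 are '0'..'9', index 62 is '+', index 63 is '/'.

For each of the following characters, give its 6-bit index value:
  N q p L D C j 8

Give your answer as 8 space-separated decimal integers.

Answer: 13 42 41 11 3 2 35 60

Derivation:
'N': A..Z range, ord('N') − ord('A') = 13
'q': a..z range, 26 + ord('q') − ord('a') = 42
'p': a..z range, 26 + ord('p') − ord('a') = 41
'L': A..Z range, ord('L') − ord('A') = 11
'D': A..Z range, ord('D') − ord('A') = 3
'C': A..Z range, ord('C') − ord('A') = 2
'j': a..z range, 26 + ord('j') − ord('a') = 35
'8': 0..9 range, 52 + ord('8') − ord('0') = 60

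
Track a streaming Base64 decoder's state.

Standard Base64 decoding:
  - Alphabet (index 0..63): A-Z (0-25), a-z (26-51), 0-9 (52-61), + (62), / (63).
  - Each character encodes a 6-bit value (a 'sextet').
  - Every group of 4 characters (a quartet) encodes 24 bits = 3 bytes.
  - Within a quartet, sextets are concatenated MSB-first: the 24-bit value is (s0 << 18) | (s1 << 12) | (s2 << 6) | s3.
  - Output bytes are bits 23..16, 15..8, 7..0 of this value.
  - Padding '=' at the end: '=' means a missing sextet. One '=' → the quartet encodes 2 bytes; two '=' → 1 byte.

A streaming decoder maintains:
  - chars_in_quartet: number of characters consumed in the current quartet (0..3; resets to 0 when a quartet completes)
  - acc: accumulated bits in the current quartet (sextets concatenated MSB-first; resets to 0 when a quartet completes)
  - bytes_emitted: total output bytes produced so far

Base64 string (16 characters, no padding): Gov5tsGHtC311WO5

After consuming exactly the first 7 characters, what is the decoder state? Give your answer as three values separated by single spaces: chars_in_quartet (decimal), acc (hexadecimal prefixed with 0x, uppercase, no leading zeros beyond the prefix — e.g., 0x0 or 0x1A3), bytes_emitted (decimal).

After char 0 ('G'=6): chars_in_quartet=1 acc=0x6 bytes_emitted=0
After char 1 ('o'=40): chars_in_quartet=2 acc=0x1A8 bytes_emitted=0
After char 2 ('v'=47): chars_in_quartet=3 acc=0x6A2F bytes_emitted=0
After char 3 ('5'=57): chars_in_quartet=4 acc=0x1A8BF9 -> emit 1A 8B F9, reset; bytes_emitted=3
After char 4 ('t'=45): chars_in_quartet=1 acc=0x2D bytes_emitted=3
After char 5 ('s'=44): chars_in_quartet=2 acc=0xB6C bytes_emitted=3
After char 6 ('G'=6): chars_in_quartet=3 acc=0x2DB06 bytes_emitted=3

Answer: 3 0x2DB06 3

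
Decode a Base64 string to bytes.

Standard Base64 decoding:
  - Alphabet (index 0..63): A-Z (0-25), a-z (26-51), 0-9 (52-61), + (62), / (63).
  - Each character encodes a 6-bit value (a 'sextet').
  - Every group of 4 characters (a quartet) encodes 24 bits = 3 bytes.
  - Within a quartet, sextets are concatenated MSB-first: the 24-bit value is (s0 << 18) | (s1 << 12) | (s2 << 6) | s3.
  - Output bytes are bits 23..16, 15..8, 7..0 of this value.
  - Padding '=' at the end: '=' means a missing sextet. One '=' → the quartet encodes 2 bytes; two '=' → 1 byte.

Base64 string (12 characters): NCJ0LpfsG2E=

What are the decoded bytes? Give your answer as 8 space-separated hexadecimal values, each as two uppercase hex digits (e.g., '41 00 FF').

After char 0 ('N'=13): chars_in_quartet=1 acc=0xD bytes_emitted=0
After char 1 ('C'=2): chars_in_quartet=2 acc=0x342 bytes_emitted=0
After char 2 ('J'=9): chars_in_quartet=3 acc=0xD089 bytes_emitted=0
After char 3 ('0'=52): chars_in_quartet=4 acc=0x342274 -> emit 34 22 74, reset; bytes_emitted=3
After char 4 ('L'=11): chars_in_quartet=1 acc=0xB bytes_emitted=3
After char 5 ('p'=41): chars_in_quartet=2 acc=0x2E9 bytes_emitted=3
After char 6 ('f'=31): chars_in_quartet=3 acc=0xBA5F bytes_emitted=3
After char 7 ('s'=44): chars_in_quartet=4 acc=0x2E97EC -> emit 2E 97 EC, reset; bytes_emitted=6
After char 8 ('G'=6): chars_in_quartet=1 acc=0x6 bytes_emitted=6
After char 9 ('2'=54): chars_in_quartet=2 acc=0x1B6 bytes_emitted=6
After char 10 ('E'=4): chars_in_quartet=3 acc=0x6D84 bytes_emitted=6
Padding '=': partial quartet acc=0x6D84 -> emit 1B 61; bytes_emitted=8

Answer: 34 22 74 2E 97 EC 1B 61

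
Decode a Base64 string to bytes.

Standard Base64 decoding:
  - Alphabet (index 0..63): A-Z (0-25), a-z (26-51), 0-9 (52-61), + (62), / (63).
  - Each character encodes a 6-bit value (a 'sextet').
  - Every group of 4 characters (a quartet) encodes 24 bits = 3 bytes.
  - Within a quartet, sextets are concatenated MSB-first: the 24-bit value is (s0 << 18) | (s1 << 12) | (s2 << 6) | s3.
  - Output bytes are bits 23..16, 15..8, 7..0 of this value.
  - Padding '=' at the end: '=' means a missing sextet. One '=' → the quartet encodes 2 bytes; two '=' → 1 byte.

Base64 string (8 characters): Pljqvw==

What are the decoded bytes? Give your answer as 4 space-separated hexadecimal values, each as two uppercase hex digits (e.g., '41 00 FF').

Answer: 3E 58 EA BF

Derivation:
After char 0 ('P'=15): chars_in_quartet=1 acc=0xF bytes_emitted=0
After char 1 ('l'=37): chars_in_quartet=2 acc=0x3E5 bytes_emitted=0
After char 2 ('j'=35): chars_in_quartet=3 acc=0xF963 bytes_emitted=0
After char 3 ('q'=42): chars_in_quartet=4 acc=0x3E58EA -> emit 3E 58 EA, reset; bytes_emitted=3
After char 4 ('v'=47): chars_in_quartet=1 acc=0x2F bytes_emitted=3
After char 5 ('w'=48): chars_in_quartet=2 acc=0xBF0 bytes_emitted=3
Padding '==': partial quartet acc=0xBF0 -> emit BF; bytes_emitted=4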